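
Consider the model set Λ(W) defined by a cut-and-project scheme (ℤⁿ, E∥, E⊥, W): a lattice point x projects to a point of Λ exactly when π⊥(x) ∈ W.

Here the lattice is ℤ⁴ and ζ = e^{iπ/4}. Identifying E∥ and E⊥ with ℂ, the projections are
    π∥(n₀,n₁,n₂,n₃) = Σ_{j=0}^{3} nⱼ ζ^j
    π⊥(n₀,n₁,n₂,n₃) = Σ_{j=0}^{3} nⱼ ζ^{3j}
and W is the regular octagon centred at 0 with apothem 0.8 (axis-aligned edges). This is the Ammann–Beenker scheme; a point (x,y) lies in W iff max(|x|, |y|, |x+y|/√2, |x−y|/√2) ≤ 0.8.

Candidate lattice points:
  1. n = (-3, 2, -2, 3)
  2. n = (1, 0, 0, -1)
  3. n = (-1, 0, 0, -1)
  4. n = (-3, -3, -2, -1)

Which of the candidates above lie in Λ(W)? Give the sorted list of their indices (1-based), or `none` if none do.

2

With ζ = e^{iπ/4} the internal vectors are ζ^0,ζ^3,ζ^6,ζ^9.
#1 (-3, 2, -2, 3): internal (-2.29289, 5.53553); octagon support 5.53553 vs apothem 0.8 → ∉ W
#2 (1, 0, 0, -1): internal (0.29289, -0.70711); octagon support 0.70711 vs apothem 0.8 → ∈ W
#3 (-1, 0, 0, -1): internal (-1.70711, -0.70711); octagon support 1.70711 vs apothem 0.8 → ∉ W
#4 (-3, -3, -2, -1): internal (-1.58579, -0.82843); octagon support 1.70711 vs apothem 0.8 → ∉ W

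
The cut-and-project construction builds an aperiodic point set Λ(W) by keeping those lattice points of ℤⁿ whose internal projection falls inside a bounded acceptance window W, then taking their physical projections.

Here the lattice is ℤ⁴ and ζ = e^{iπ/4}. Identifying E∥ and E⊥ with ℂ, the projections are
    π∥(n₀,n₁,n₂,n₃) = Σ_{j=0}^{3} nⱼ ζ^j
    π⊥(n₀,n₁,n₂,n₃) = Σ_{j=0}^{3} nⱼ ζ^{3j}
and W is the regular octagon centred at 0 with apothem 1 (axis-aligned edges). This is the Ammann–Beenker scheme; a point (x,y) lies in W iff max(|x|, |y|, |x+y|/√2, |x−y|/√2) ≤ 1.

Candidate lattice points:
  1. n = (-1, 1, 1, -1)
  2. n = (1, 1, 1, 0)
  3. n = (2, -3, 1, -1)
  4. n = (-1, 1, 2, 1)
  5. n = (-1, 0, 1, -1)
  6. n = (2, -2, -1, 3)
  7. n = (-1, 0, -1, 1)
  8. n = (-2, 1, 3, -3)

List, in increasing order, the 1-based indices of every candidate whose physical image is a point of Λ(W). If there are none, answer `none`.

2

π⊥(n) = n₀ + n₁ζ³ + n₂ζ⁶ + n₃ζ⁹ where ζ = e^{iπ/4}.
candidate 1: n = (-1, 1, 1, -1) → π⊥ ≈ (-2.414214, -1.000000); max(|x|,|y|,|x±y|/√2) = 2.414214 > 1 ⇒ ∉ W
candidate 2: n = (1, 1, 1, 0) → π⊥ ≈ (+0.292893, -0.292893); max(|x|,|y|,|x±y|/√2) = 0.414214 ≤ 1 ⇒ ∈ W
candidate 3: n = (2, -3, 1, -1) → π⊥ ≈ (+3.414214, -3.828427); max(|x|,|y|,|x±y|/√2) = 5.121320 > 1 ⇒ ∉ W
candidate 4: n = (-1, 1, 2, 1) → π⊥ ≈ (-1.000000, -0.585786); max(|x|,|y|,|x±y|/√2) = 1.121320 > 1 ⇒ ∉ W
candidate 5: n = (-1, 0, 1, -1) → π⊥ ≈ (-1.707107, -1.707107); max(|x|,|y|,|x±y|/√2) = 2.414214 > 1 ⇒ ∉ W
candidate 6: n = (2, -2, -1, 3) → π⊥ ≈ (+5.535534, +1.707107); max(|x|,|y|,|x±y|/√2) = 5.535534 > 1 ⇒ ∉ W
candidate 7: n = (-1, 0, -1, 1) → π⊥ ≈ (-0.292893, +1.707107); max(|x|,|y|,|x±y|/√2) = 1.707107 > 1 ⇒ ∉ W
candidate 8: n = (-2, 1, 3, -3) → π⊥ ≈ (-4.828427, -4.414214); max(|x|,|y|,|x±y|/√2) = 6.535534 > 1 ⇒ ∉ W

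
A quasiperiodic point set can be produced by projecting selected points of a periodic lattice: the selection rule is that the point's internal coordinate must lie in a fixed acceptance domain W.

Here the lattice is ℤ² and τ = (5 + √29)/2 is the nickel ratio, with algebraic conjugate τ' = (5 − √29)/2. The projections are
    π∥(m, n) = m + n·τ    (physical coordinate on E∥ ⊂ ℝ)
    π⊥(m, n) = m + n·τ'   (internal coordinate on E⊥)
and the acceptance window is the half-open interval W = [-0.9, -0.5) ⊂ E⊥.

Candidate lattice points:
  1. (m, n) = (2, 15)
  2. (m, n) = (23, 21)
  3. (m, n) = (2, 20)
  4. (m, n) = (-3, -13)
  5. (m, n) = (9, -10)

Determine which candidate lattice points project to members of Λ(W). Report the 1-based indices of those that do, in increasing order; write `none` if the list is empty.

1

Numerically τ ≈ 5.1926 and τ' = −1/τ ≈ -0.1926.
candidate 1: (m,n)=(2,15) → π∥ = 2+15·τ ≈ 79.8887, π⊥ = 2+15·τ' ≈ -0.8887 ∈ [-0.9, -0.5) ⇒ IN Λ
candidate 2: (m,n)=(23,21) → π∥ = 23+21·τ ≈ 132.0442, π⊥ = 23+21·τ' ≈ 18.9558 ∉ [-0.9, -0.5) ⇒ out
candidate 3: (m,n)=(2,20) → π∥ = 2+20·τ ≈ 105.8516, π⊥ = 2+20·τ' ≈ -1.8516 ∉ [-0.9, -0.5) ⇒ out
candidate 4: (m,n)=(-3,-13) → π∥ = -3-13·τ ≈ -70.5036, π⊥ = -3-13·τ' ≈ -0.4964 ∉ [-0.9, -0.5) ⇒ out
candidate 5: (m,n)=(9,-10) → π∥ = 9-10·τ ≈ -42.9258, π⊥ = 9-10·τ' ≈ 10.9258 ∉ [-0.9, -0.5) ⇒ out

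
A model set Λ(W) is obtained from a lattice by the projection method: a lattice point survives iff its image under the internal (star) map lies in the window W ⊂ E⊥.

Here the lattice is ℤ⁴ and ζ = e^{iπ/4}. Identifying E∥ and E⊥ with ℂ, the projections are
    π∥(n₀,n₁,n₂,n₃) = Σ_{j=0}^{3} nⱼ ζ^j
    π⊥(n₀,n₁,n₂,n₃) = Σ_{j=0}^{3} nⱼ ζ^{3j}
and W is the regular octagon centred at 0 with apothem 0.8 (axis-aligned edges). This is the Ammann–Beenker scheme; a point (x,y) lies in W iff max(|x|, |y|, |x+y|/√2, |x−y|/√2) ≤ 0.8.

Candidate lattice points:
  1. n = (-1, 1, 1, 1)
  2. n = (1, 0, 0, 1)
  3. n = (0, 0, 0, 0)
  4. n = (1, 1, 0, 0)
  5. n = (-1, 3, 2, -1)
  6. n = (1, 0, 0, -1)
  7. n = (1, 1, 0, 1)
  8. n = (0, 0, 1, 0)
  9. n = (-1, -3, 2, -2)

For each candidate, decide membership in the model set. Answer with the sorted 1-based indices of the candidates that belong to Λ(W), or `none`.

3, 4, 6

π⊥(n) = n₀ + n₁ζ³ + n₂ζ⁶ + n₃ζ⁹ where ζ = e^{iπ/4}.
#1 (-1, 1, 1, 1): internal (-1.00000, 0.41421); octagon support 1.00000 vs apothem 0.8 → ∉ W
#2 (1, 0, 0, 1): internal (1.70711, 0.70711); octagon support 1.70711 vs apothem 0.8 → ∉ W
#3 (0, 0, 0, 0): internal (0.00000, 0.00000); octagon support 0.00000 vs apothem 0.8 → ∈ W
#4 (1, 1, 0, 0): internal (0.29289, 0.70711); octagon support 0.70711 vs apothem 0.8 → ∈ W
#5 (-1, 3, 2, -1): internal (-3.82843, -0.58579); octagon support 3.82843 vs apothem 0.8 → ∉ W
#6 (1, 0, 0, -1): internal (0.29289, -0.70711); octagon support 0.70711 vs apothem 0.8 → ∈ W
#7 (1, 1, 0, 1): internal (1.00000, 1.41421); octagon support 1.70711 vs apothem 0.8 → ∉ W
#8 (0, 0, 1, 0): internal (0.00000, -1.00000); octagon support 1.00000 vs apothem 0.8 → ∉ W
#9 (-1, -3, 2, -2): internal (-0.29289, -5.53553); octagon support 5.53553 vs apothem 0.8 → ∉ W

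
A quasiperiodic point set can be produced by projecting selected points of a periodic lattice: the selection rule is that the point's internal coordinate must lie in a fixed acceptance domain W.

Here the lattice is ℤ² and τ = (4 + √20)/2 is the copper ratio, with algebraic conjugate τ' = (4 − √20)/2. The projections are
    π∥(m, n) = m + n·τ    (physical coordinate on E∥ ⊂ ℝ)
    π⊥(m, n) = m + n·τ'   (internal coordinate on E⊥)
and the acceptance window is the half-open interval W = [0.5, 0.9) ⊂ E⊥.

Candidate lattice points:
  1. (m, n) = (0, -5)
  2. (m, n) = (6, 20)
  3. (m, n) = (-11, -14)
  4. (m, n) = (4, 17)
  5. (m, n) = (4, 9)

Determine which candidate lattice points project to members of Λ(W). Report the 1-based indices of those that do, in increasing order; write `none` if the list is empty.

Numerically τ ≈ 4.23607 and τ' = −1/τ ≈ -0.23607.
[1] lift (0,-5): star map gives 1.18034; window check 0.5 ≤ 1.18034 < 0.9 is false → out
[2] lift (6,20): star map gives 1.27864; window check 0.5 ≤ 1.27864 < 0.9 is false → out
[3] lift (-11,-14): star map gives -7.69505; window check 0.5 ≤ -7.69505 < 0.9 is false → out
[4] lift (4,17): star map gives -0.01316; window check 0.5 ≤ -0.01316 < 0.9 is false → out
[5] lift (4,9): star map gives 1.87539; window check 0.5 ≤ 1.87539 < 0.9 is false → out

none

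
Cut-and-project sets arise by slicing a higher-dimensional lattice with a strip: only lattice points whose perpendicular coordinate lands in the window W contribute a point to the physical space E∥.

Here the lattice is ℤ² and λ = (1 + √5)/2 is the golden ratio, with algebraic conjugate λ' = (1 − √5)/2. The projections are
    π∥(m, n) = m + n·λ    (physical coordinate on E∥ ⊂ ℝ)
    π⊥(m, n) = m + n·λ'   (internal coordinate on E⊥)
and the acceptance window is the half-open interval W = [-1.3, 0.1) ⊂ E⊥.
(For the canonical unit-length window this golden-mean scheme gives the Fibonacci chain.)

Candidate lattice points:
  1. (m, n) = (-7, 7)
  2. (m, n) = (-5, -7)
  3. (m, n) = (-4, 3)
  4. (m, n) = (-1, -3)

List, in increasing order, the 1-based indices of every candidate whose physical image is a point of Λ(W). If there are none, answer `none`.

2

λ' = (1−√5)/2 ≈ -0.6180.
[1] lift (-7,7): star map gives -11.3262; window check -1.3 ≤ -11.3262 < 0.1 is false → out
[2] lift (-5,-7): star map gives -0.6738; window check -1.3 ≤ -0.6738 < 0.1 is true → IN Λ
[3] lift (-4,3): star map gives -5.8541; window check -1.3 ≤ -5.8541 < 0.1 is false → out
[4] lift (-1,-3): star map gives 0.8541; window check -1.3 ≤ 0.8541 < 0.1 is false → out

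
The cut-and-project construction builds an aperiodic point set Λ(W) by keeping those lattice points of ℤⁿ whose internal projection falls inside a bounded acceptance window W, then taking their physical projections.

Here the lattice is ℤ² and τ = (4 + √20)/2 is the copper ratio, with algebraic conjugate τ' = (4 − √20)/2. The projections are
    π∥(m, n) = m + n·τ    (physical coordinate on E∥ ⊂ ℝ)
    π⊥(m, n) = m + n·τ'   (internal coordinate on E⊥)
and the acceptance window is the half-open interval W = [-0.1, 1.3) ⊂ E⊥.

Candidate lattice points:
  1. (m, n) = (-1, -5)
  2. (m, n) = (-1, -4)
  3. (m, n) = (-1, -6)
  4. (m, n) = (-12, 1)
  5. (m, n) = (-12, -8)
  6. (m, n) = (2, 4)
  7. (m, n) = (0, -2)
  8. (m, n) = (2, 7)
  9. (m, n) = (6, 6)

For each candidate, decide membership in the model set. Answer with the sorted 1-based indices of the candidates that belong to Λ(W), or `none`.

Numerically τ ≈ 4.2361 and τ' = −1/τ ≈ -0.2361.
#1 (-1,-5): internal coord -1 + (-5)·τ' = +0.1803; +0.1803 ∈ [-0.1, 1.3) → IN Λ
#2 (-1,-4): internal coord -1 + (-4)·τ' = -0.0557; -0.0557 ∈ [-0.1, 1.3) → IN Λ
#3 (-1,-6): internal coord -1 + (-6)·τ' = +0.4164; +0.4164 ∈ [-0.1, 1.3) → IN Λ
#4 (-12,1): internal coord -12 + (1)·τ' = -12.2361; -12.2361 ∉ [-0.1, 1.3) → out
#5 (-12,-8): internal coord -12 + (-8)·τ' = -10.1115; -10.1115 ∉ [-0.1, 1.3) → out
#6 (2,4): internal coord 2 + (4)·τ' = +1.0557; +1.0557 ∈ [-0.1, 1.3) → IN Λ
#7 (0,-2): internal coord 0 + (-2)·τ' = +0.4721; +0.4721 ∈ [-0.1, 1.3) → IN Λ
#8 (2,7): internal coord 2 + (7)·τ' = +0.3475; +0.3475 ∈ [-0.1, 1.3) → IN Λ
#9 (6,6): internal coord 6 + (6)·τ' = +4.5836; +4.5836 ∉ [-0.1, 1.3) → out

1, 2, 3, 6, 7, 8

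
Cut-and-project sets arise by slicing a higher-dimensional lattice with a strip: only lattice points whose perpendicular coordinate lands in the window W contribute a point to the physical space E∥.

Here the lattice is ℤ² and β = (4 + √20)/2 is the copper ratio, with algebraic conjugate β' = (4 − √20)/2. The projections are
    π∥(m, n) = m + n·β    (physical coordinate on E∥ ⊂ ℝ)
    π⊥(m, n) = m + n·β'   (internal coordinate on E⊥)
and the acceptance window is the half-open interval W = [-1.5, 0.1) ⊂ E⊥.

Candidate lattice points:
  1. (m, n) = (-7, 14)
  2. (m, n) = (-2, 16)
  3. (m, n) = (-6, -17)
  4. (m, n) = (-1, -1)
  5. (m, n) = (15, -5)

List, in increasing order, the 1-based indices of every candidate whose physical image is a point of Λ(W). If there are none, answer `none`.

4

Numerically β ≈ 4.23607 and β' = −1/β ≈ -0.23607.
[1] lift (-7,14): star map gives -10.30495; window check -1.5 ≤ -10.30495 < 0.1 is false → out
[2] lift (-2,16): star map gives -5.77709; window check -1.5 ≤ -5.77709 < 0.1 is false → out
[3] lift (-6,-17): star map gives -1.98684; window check -1.5 ≤ -1.98684 < 0.1 is false → out
[4] lift (-1,-1): star map gives -0.76393; window check -1.5 ≤ -0.76393 < 0.1 is true → IN Λ
[5] lift (15,-5): star map gives 16.18034; window check -1.5 ≤ 16.18034 < 0.1 is false → out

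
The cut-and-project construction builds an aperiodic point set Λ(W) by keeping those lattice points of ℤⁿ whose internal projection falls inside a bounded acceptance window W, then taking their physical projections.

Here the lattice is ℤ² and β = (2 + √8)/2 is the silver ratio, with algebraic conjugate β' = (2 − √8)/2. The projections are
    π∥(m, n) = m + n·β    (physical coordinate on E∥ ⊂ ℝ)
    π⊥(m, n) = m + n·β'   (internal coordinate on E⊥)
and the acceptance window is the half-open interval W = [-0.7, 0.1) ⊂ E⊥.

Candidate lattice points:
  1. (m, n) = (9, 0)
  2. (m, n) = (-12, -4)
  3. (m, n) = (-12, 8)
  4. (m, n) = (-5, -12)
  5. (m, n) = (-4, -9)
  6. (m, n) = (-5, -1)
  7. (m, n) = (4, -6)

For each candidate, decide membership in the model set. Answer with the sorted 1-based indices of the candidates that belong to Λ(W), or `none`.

4, 5

Compute β' = (2−√8)/2 = -0.41421, so π⊥(m,n) = m -0.41421·n.
candidate 1: (m,n)=(9,0) → π∥ = 9+0·β ≈ 9.00000, π⊥ = 9+0·β' ≈ 9.00000 ∉ [-0.7, 0.1) ⇒ out
candidate 2: (m,n)=(-12,-4) → π∥ = -12-4·β ≈ -21.65685, π⊥ = -12-4·β' ≈ -10.34315 ∉ [-0.7, 0.1) ⇒ out
candidate 3: (m,n)=(-12,8) → π∥ = -12+8·β ≈ 7.31371, π⊥ = -12+8·β' ≈ -15.31371 ∉ [-0.7, 0.1) ⇒ out
candidate 4: (m,n)=(-5,-12) → π∥ = -5-12·β ≈ -33.97056, π⊥ = -5-12·β' ≈ -0.02944 ∈ [-0.7, 0.1) ⇒ IN Λ
candidate 5: (m,n)=(-4,-9) → π∥ = -4-9·β ≈ -25.72792, π⊥ = -4-9·β' ≈ -0.27208 ∈ [-0.7, 0.1) ⇒ IN Λ
candidate 6: (m,n)=(-5,-1) → π∥ = -5-1·β ≈ -7.41421, π⊥ = -5-1·β' ≈ -4.58579 ∉ [-0.7, 0.1) ⇒ out
candidate 7: (m,n)=(4,-6) → π∥ = 4-6·β ≈ -10.48528, π⊥ = 4-6·β' ≈ 6.48528 ∉ [-0.7, 0.1) ⇒ out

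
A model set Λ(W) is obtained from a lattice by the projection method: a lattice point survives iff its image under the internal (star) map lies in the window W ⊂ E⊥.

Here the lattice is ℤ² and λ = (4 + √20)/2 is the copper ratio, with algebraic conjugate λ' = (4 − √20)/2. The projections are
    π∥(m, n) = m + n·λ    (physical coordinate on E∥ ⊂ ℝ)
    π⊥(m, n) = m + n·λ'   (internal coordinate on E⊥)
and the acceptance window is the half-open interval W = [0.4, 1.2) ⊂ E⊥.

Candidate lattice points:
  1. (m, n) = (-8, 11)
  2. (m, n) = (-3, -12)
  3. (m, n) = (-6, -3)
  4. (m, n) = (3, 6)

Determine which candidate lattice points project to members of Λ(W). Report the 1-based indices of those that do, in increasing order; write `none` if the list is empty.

none

λ' = (4−√20)/2 ≈ -0.2361.
candidate 1: (m,n)=(-8,11) → π∥ = -8+11·λ ≈ 38.5967, π⊥ = -8+11·λ' ≈ -10.5967 ∉ [0.4, 1.2) ⇒ out
candidate 2: (m,n)=(-3,-12) → π∥ = -3-12·λ ≈ -53.8328, π⊥ = -3-12·λ' ≈ -0.1672 ∉ [0.4, 1.2) ⇒ out
candidate 3: (m,n)=(-6,-3) → π∥ = -6-3·λ ≈ -18.7082, π⊥ = -6-3·λ' ≈ -5.2918 ∉ [0.4, 1.2) ⇒ out
candidate 4: (m,n)=(3,6) → π∥ = 3+6·λ ≈ 28.4164, π⊥ = 3+6·λ' ≈ 1.5836 ∉ [0.4, 1.2) ⇒ out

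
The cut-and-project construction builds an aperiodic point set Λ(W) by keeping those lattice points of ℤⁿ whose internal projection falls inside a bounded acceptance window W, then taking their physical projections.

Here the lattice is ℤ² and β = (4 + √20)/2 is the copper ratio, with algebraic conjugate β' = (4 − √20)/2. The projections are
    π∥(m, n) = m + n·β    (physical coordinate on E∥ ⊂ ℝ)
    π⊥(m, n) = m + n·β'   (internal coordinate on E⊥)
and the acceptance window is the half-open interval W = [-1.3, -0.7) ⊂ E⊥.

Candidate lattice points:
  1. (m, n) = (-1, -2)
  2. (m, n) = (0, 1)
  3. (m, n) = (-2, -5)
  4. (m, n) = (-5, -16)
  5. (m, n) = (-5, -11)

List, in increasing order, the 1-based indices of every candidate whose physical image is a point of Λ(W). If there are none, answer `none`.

3, 4

Compute β' = (4−√20)/2 = -0.2361, so π⊥(m,n) = m -0.2361·n.
#1 (-1,-2): internal coord -1 + (-2)·β' = -0.5279; -0.5279 ∉ [-1.3, -0.7) → out
#2 (0,1): internal coord 0 + (1)·β' = -0.2361; -0.2361 ∉ [-1.3, -0.7) → out
#3 (-2,-5): internal coord -2 + (-5)·β' = -0.8197; -0.8197 ∈ [-1.3, -0.7) → IN Λ
#4 (-5,-16): internal coord -5 + (-16)·β' = -1.2229; -1.2229 ∈ [-1.3, -0.7) → IN Λ
#5 (-5,-11): internal coord -5 + (-11)·β' = -2.4033; -2.4033 ∉ [-1.3, -0.7) → out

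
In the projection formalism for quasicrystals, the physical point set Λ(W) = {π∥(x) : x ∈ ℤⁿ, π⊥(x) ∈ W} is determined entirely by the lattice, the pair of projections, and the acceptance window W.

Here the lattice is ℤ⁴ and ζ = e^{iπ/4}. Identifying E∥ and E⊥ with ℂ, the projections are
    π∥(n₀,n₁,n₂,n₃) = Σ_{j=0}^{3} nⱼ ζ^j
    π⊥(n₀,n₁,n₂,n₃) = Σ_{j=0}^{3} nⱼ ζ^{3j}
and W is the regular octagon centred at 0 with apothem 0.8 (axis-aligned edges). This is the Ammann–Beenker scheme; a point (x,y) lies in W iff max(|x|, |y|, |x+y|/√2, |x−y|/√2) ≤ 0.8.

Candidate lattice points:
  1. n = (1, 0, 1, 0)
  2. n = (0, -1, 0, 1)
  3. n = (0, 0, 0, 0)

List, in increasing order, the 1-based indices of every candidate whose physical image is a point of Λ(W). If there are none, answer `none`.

3

Internal map: ζ^{3j} for j=0..3 gives (1,0), (−√2/2,√2/2), (0,−1), (√2/2,√2/2).
candidate 1: n = (1, 0, 1, 0) → π⊥ ≈ (+1.000000, -1.000000); max(|x|,|y|,|x±y|/√2) = 1.414214 > 0.8 ⇒ ∉ W
candidate 2: n = (0, -1, 0, 1) → π⊥ ≈ (+1.414214, +0.000000); max(|x|,|y|,|x±y|/√2) = 1.414214 > 0.8 ⇒ ∉ W
candidate 3: n = (0, 0, 0, 0) → π⊥ ≈ (+0.000000, +0.000000); max(|x|,|y|,|x±y|/√2) = 0.000000 ≤ 0.8 ⇒ ∈ W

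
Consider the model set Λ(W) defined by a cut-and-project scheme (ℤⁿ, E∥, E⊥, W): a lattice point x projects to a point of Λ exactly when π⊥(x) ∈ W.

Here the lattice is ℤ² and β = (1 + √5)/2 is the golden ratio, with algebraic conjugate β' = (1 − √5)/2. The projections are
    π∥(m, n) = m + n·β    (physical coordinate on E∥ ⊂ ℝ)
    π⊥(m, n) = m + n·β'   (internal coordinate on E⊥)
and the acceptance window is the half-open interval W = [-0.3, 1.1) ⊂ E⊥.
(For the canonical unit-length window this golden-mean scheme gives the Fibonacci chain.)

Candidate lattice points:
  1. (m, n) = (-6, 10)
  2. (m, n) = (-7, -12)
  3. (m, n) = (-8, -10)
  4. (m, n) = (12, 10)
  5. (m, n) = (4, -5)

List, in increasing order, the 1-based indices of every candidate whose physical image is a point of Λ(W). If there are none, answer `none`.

β' = (1−√5)/2 ≈ -0.6180.
[1] lift (-6,10): star map gives -12.1803; window check -0.3 ≤ -12.1803 < 1.1 is false → out
[2] lift (-7,-12): star map gives 0.4164; window check -0.3 ≤ 0.4164 < 1.1 is true → IN Λ
[3] lift (-8,-10): star map gives -1.8197; window check -0.3 ≤ -1.8197 < 1.1 is false → out
[4] lift (12,10): star map gives 5.8197; window check -0.3 ≤ 5.8197 < 1.1 is false → out
[5] lift (4,-5): star map gives 7.0902; window check -0.3 ≤ 7.0902 < 1.1 is false → out

2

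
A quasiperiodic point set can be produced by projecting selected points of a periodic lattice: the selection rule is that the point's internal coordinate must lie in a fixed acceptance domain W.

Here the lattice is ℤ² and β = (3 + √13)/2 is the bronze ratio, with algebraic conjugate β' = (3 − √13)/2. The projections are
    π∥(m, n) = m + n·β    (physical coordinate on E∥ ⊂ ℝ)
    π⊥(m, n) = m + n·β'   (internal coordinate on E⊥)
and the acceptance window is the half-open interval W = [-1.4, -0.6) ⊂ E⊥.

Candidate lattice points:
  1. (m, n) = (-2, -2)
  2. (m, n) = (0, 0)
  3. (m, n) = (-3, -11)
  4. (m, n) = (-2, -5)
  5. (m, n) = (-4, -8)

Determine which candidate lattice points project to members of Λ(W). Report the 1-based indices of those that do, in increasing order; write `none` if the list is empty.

Numerically β ≈ 3.3028 and β' = −1/β ≈ -0.3028.
#1 (-2,-2): internal coord -2 + (-2)·β' = -1.3944; -1.3944 ∈ [-1.4, -0.6) → IN Λ
#2 (0,0): internal coord 0 + (0)·β' = +0.0000; +0.0000 ∉ [-1.4, -0.6) → out
#3 (-3,-11): internal coord -3 + (-11)·β' = +0.3305; +0.3305 ∉ [-1.4, -0.6) → out
#4 (-2,-5): internal coord -2 + (-5)·β' = -0.4861; -0.4861 ∉ [-1.4, -0.6) → out
#5 (-4,-8): internal coord -4 + (-8)·β' = -1.5778; -1.5778 ∉ [-1.4, -0.6) → out

1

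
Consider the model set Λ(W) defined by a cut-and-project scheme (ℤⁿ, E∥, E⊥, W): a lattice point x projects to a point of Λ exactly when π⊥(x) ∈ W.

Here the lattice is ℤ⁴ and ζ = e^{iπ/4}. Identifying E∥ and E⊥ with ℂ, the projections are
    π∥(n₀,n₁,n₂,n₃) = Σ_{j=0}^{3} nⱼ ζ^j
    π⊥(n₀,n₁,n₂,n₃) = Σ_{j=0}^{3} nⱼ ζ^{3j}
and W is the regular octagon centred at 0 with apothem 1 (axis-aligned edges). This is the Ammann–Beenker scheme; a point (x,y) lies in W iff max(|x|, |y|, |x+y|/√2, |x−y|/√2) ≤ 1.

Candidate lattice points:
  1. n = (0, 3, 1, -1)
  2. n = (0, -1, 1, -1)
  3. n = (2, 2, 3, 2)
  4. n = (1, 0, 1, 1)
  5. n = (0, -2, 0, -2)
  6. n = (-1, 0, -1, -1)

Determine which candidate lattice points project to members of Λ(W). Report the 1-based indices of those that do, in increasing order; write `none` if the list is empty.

none

π⊥(n) = n₀ + n₁ζ³ + n₂ζ⁶ + n₃ζ⁹ where ζ = e^{iπ/4}.
#1 (0, 3, 1, -1): internal (-2.828427, 0.414214); octagon support 2.828427 vs apothem 1 → ∉ W
#2 (0, -1, 1, -1): internal (0.000000, -2.414214); octagon support 2.414214 vs apothem 1 → ∉ W
#3 (2, 2, 3, 2): internal (2.000000, -0.171573); octagon support 2.000000 vs apothem 1 → ∉ W
#4 (1, 0, 1, 1): internal (1.707107, -0.292893); octagon support 1.707107 vs apothem 1 → ∉ W
#5 (0, -2, 0, -2): internal (0.000000, -2.828427); octagon support 2.828427 vs apothem 1 → ∉ W
#6 (-1, 0, -1, -1): internal (-1.707107, 0.292893); octagon support 1.707107 vs apothem 1 → ∉ W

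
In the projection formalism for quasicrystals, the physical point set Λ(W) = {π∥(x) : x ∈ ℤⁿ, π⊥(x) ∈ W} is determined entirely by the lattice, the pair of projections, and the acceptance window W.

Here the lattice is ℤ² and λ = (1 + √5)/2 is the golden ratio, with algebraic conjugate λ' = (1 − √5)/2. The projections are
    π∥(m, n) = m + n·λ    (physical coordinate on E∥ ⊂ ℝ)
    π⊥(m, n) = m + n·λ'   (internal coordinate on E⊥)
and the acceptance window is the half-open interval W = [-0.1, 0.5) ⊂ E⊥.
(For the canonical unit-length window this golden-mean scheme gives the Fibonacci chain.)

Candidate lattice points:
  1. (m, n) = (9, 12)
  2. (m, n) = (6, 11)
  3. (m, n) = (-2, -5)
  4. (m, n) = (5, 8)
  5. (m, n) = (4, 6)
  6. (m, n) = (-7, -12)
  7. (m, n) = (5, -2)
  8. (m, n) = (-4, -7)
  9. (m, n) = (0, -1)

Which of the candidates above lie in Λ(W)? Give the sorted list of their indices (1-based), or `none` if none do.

Numerically λ ≈ 1.618034 and λ' = −1/λ ≈ -0.618034.
candidate 1: (m,n)=(9,12) → π∥ = 9+12·λ ≈ 28.416408, π⊥ = 9+12·λ' ≈ 1.583592 ∉ [-0.1, 0.5) ⇒ out
candidate 2: (m,n)=(6,11) → π∥ = 6+11·λ ≈ 23.798374, π⊥ = 6+11·λ' ≈ -0.798374 ∉ [-0.1, 0.5) ⇒ out
candidate 3: (m,n)=(-2,-5) → π∥ = -2-5·λ ≈ -10.090170, π⊥ = -2-5·λ' ≈ 1.090170 ∉ [-0.1, 0.5) ⇒ out
candidate 4: (m,n)=(5,8) → π∥ = 5+8·λ ≈ 17.944272, π⊥ = 5+8·λ' ≈ 0.055728 ∈ [-0.1, 0.5) ⇒ IN Λ
candidate 5: (m,n)=(4,6) → π∥ = 4+6·λ ≈ 13.708204, π⊥ = 4+6·λ' ≈ 0.291796 ∈ [-0.1, 0.5) ⇒ IN Λ
candidate 6: (m,n)=(-7,-12) → π∥ = -7-12·λ ≈ -26.416408, π⊥ = -7-12·λ' ≈ 0.416408 ∈ [-0.1, 0.5) ⇒ IN Λ
candidate 7: (m,n)=(5,-2) → π∥ = 5-2·λ ≈ 1.763932, π⊥ = 5-2·λ' ≈ 6.236068 ∉ [-0.1, 0.5) ⇒ out
candidate 8: (m,n)=(-4,-7) → π∥ = -4-7·λ ≈ -15.326238, π⊥ = -4-7·λ' ≈ 0.326238 ∈ [-0.1, 0.5) ⇒ IN Λ
candidate 9: (m,n)=(0,-1) → π∥ = 0-1·λ ≈ -1.618034, π⊥ = 0-1·λ' ≈ 0.618034 ∉ [-0.1, 0.5) ⇒ out

4, 5, 6, 8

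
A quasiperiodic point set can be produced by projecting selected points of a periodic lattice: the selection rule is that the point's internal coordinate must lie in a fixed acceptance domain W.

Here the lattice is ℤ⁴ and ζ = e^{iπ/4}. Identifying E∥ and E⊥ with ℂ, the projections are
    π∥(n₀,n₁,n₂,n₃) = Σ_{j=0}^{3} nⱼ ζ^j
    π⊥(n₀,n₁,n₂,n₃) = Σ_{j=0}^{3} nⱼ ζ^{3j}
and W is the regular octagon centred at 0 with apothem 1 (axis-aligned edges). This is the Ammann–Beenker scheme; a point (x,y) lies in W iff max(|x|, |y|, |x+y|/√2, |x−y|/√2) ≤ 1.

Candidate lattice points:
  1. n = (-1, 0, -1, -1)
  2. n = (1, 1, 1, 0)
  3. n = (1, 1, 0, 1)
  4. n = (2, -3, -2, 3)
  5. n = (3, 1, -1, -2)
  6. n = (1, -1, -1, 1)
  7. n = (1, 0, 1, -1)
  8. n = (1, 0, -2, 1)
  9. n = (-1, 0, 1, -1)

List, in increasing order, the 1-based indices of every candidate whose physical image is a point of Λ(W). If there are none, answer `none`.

2, 5

With ζ = e^{iπ/4} the internal vectors are ζ^0,ζ^3,ζ^6,ζ^9.
candidate 1: n = (-1, 0, -1, -1) → π⊥ ≈ (-1.70711, +0.29289); max(|x|,|y|,|x±y|/√2) = 1.70711 > 1 ⇒ ∉ W
candidate 2: n = (1, 1, 1, 0) → π⊥ ≈ (+0.29289, -0.29289); max(|x|,|y|,|x±y|/√2) = 0.41421 ≤ 1 ⇒ ∈ W
candidate 3: n = (1, 1, 0, 1) → π⊥ ≈ (+1.00000, +1.41421); max(|x|,|y|,|x±y|/√2) = 1.70711 > 1 ⇒ ∉ W
candidate 4: n = (2, -3, -2, 3) → π⊥ ≈ (+6.24264, +2.00000); max(|x|,|y|,|x±y|/√2) = 6.24264 > 1 ⇒ ∉ W
candidate 5: n = (3, 1, -1, -2) → π⊥ ≈ (+0.87868, +0.29289); max(|x|,|y|,|x±y|/√2) = 0.87868 ≤ 1 ⇒ ∈ W
candidate 6: n = (1, -1, -1, 1) → π⊥ ≈ (+2.41421, +1.00000); max(|x|,|y|,|x±y|/√2) = 2.41421 > 1 ⇒ ∉ W
candidate 7: n = (1, 0, 1, -1) → π⊥ ≈ (+0.29289, -1.70711); max(|x|,|y|,|x±y|/√2) = 1.70711 > 1 ⇒ ∉ W
candidate 8: n = (1, 0, -2, 1) → π⊥ ≈ (+1.70711, +2.70711); max(|x|,|y|,|x±y|/√2) = 3.12132 > 1 ⇒ ∉ W
candidate 9: n = (-1, 0, 1, -1) → π⊥ ≈ (-1.70711, -1.70711); max(|x|,|y|,|x±y|/√2) = 2.41421 > 1 ⇒ ∉ W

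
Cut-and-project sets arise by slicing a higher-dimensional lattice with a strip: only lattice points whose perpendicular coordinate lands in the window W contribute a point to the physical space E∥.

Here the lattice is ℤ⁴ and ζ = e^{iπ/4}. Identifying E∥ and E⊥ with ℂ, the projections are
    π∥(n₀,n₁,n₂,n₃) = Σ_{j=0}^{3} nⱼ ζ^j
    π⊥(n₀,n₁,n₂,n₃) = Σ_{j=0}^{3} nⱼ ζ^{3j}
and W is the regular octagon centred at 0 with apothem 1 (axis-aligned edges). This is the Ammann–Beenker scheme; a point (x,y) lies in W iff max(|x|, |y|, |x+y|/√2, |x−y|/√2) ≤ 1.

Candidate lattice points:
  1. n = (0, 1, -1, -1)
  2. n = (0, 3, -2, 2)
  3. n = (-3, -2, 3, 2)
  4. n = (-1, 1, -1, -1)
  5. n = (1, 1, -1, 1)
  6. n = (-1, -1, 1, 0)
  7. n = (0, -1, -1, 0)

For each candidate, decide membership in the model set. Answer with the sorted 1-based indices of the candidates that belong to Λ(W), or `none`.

7

With ζ = e^{iπ/4} the internal vectors are ζ^0,ζ^3,ζ^6,ζ^9.
#1 (0, 1, -1, -1): internal (-1.41421, 1.00000); octagon support 1.70711 vs apothem 1 → ∉ W
#2 (0, 3, -2, 2): internal (-0.70711, 5.53553); octagon support 5.53553 vs apothem 1 → ∉ W
#3 (-3, -2, 3, 2): internal (-0.17157, -3.00000); octagon support 3.00000 vs apothem 1 → ∉ W
#4 (-1, 1, -1, -1): internal (-2.41421, 1.00000); octagon support 2.41421 vs apothem 1 → ∉ W
#5 (1, 1, -1, 1): internal (1.00000, 2.41421); octagon support 2.41421 vs apothem 1 → ∉ W
#6 (-1, -1, 1, 0): internal (-0.29289, -1.70711); octagon support 1.70711 vs apothem 1 → ∉ W
#7 (0, -1, -1, 0): internal (0.70711, 0.29289); octagon support 0.70711 vs apothem 1 → ∈ W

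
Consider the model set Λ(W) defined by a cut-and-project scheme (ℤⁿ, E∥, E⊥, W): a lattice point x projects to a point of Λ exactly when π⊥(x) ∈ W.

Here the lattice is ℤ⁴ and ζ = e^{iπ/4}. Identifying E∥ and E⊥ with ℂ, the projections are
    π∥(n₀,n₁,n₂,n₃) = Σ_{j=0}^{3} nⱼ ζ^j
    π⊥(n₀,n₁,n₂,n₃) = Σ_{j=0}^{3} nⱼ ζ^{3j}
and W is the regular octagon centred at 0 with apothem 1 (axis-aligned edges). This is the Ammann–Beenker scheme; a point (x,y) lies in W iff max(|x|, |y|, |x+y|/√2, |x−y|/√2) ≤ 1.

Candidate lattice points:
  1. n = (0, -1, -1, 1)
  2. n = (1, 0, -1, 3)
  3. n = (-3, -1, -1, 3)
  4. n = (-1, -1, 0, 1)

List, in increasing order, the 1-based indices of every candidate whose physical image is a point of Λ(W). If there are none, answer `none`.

Internal map: ζ^{3j} for j=0..3 gives (1,0), (−√2/2,√2/2), (0,−1), (√2/2,√2/2).
candidate 1: n = (0, -1, -1, 1) → π⊥ ≈ (+1.414214, +1.000000); max(|x|,|y|,|x±y|/√2) = 1.707107 > 1 ⇒ ∉ W
candidate 2: n = (1, 0, -1, 3) → π⊥ ≈ (+3.121320, +3.121320); max(|x|,|y|,|x±y|/√2) = 4.414214 > 1 ⇒ ∉ W
candidate 3: n = (-3, -1, -1, 3) → π⊥ ≈ (-0.171573, +2.414214); max(|x|,|y|,|x±y|/√2) = 2.414214 > 1 ⇒ ∉ W
candidate 4: n = (-1, -1, 0, 1) → π⊥ ≈ (+0.414214, +0.000000); max(|x|,|y|,|x±y|/√2) = 0.414214 ≤ 1 ⇒ ∈ W

4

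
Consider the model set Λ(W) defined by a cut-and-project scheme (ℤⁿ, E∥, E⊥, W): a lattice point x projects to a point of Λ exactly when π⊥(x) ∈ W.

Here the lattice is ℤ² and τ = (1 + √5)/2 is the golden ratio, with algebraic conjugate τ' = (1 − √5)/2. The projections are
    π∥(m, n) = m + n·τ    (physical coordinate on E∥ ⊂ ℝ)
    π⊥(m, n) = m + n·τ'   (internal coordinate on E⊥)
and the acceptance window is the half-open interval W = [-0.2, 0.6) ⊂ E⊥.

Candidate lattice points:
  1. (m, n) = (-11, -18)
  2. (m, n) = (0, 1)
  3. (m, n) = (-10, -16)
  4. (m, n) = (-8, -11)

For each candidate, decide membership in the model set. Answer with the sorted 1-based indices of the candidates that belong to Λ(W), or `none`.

1, 3

Compute τ' = (1−√5)/2 = -0.618034, so π⊥(m,n) = m -0.618034·n.
candidate 1: (m,n)=(-11,-18) → π∥ = -11-18·τ ≈ -40.124612, π⊥ = -11-18·τ' ≈ 0.124612 ∈ [-0.2, 0.6) ⇒ IN Λ
candidate 2: (m,n)=(0,1) → π∥ = 0+1·τ ≈ 1.618034, π⊥ = 0+1·τ' ≈ -0.618034 ∉ [-0.2, 0.6) ⇒ out
candidate 3: (m,n)=(-10,-16) → π∥ = -10-16·τ ≈ -35.888544, π⊥ = -10-16·τ' ≈ -0.111456 ∈ [-0.2, 0.6) ⇒ IN Λ
candidate 4: (m,n)=(-8,-11) → π∥ = -8-11·τ ≈ -25.798374, π⊥ = -8-11·τ' ≈ -1.201626 ∉ [-0.2, 0.6) ⇒ out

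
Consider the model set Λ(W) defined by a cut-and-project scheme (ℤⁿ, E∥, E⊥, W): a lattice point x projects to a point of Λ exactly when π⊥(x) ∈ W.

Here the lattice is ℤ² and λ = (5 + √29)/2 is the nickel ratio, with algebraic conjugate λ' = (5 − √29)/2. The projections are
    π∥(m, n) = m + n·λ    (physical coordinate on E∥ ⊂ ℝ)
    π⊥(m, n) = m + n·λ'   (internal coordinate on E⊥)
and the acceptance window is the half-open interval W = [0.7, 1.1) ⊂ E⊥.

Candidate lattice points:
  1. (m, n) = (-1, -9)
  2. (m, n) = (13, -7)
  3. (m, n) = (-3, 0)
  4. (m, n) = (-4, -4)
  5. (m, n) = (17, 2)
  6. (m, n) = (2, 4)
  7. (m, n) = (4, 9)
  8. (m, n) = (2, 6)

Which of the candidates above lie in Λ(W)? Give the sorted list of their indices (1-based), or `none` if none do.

λ' = (5−√29)/2 ≈ -0.1926.
candidate 1: (m,n)=(-1,-9) → π∥ = -1-9·λ ≈ -47.7332, π⊥ = -1-9·λ' ≈ 0.7332 ∈ [0.7, 1.1) ⇒ IN Λ
candidate 2: (m,n)=(13,-7) → π∥ = 13-7·λ ≈ -23.3481, π⊥ = 13-7·λ' ≈ 14.3481 ∉ [0.7, 1.1) ⇒ out
candidate 3: (m,n)=(-3,0) → π∥ = -3+0·λ ≈ -3.0000, π⊥ = -3+0·λ' ≈ -3.0000 ∉ [0.7, 1.1) ⇒ out
candidate 4: (m,n)=(-4,-4) → π∥ = -4-4·λ ≈ -24.7703, π⊥ = -4-4·λ' ≈ -3.2297 ∉ [0.7, 1.1) ⇒ out
candidate 5: (m,n)=(17,2) → π∥ = 17+2·λ ≈ 27.3852, π⊥ = 17+2·λ' ≈ 16.6148 ∉ [0.7, 1.1) ⇒ out
candidate 6: (m,n)=(2,4) → π∥ = 2+4·λ ≈ 22.7703, π⊥ = 2+4·λ' ≈ 1.2297 ∉ [0.7, 1.1) ⇒ out
candidate 7: (m,n)=(4,9) → π∥ = 4+9·λ ≈ 50.7332, π⊥ = 4+9·λ' ≈ 2.2668 ∉ [0.7, 1.1) ⇒ out
candidate 8: (m,n)=(2,6) → π∥ = 2+6·λ ≈ 33.1555, π⊥ = 2+6·λ' ≈ 0.8445 ∈ [0.7, 1.1) ⇒ IN Λ

1, 8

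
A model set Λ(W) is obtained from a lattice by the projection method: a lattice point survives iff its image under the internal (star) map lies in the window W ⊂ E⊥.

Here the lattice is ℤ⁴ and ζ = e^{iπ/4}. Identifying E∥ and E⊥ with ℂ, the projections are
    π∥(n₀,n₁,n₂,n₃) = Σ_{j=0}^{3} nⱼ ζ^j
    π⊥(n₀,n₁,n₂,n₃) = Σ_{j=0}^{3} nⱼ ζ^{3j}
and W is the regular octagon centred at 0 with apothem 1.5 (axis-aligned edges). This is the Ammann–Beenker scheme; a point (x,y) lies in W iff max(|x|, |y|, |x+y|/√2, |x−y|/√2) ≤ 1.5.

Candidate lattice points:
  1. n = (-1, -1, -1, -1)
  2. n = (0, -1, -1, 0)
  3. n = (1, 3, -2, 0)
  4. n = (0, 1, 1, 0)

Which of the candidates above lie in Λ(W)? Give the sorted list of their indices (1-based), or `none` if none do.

1, 2, 4

π⊥(n) = n₀ + n₁ζ³ + n₂ζ⁶ + n₃ζ⁹ where ζ = e^{iπ/4}.
#1 (-1, -1, -1, -1): internal (-1.00000, -0.41421); octagon support 1.00000 vs apothem 1.5 → ∈ W
#2 (0, -1, -1, 0): internal (0.70711, 0.29289); octagon support 0.70711 vs apothem 1.5 → ∈ W
#3 (1, 3, -2, 0): internal (-1.12132, 4.12132); octagon support 4.12132 vs apothem 1.5 → ∉ W
#4 (0, 1, 1, 0): internal (-0.70711, -0.29289); octagon support 0.70711 vs apothem 1.5 → ∈ W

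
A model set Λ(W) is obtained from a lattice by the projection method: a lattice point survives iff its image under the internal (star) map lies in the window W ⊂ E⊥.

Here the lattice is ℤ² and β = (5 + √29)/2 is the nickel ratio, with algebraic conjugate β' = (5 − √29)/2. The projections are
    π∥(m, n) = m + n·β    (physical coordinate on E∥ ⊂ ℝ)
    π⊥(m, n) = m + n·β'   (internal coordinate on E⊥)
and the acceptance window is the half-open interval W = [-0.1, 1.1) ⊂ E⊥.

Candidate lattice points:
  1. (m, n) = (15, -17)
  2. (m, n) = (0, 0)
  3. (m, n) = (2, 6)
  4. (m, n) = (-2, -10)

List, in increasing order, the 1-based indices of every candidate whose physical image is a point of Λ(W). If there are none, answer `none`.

Numerically β ≈ 5.1926 and β' = −1/β ≈ -0.1926.
[1] lift (15,-17): star map gives 18.2739; window check -0.1 ≤ 18.2739 < 1.1 is false → out
[2] lift (0,0): star map gives 0.0000; window check -0.1 ≤ 0.0000 < 1.1 is true → IN Λ
[3] lift (2,6): star map gives 0.8445; window check -0.1 ≤ 0.8445 < 1.1 is true → IN Λ
[4] lift (-2,-10): star map gives -0.0742; window check -0.1 ≤ -0.0742 < 1.1 is true → IN Λ

2, 3, 4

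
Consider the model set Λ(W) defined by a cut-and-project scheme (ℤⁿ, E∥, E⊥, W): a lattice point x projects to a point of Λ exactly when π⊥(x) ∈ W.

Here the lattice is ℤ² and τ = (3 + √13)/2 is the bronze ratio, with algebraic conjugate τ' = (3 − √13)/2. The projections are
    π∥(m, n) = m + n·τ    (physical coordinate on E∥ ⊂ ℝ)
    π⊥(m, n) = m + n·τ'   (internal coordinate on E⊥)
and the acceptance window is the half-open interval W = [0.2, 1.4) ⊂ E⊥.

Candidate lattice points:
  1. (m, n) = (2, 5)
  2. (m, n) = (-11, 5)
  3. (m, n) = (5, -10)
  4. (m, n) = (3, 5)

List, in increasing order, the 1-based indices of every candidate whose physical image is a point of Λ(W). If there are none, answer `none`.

1

Compute τ' = (3−√13)/2 = -0.30278, so π⊥(m,n) = m -0.30278·n.
[1] lift (2,5): star map gives 0.48612; window check 0.2 ≤ 0.48612 < 1.4 is true → IN Λ
[2] lift (-11,5): star map gives -12.51388; window check 0.2 ≤ -12.51388 < 1.4 is false → out
[3] lift (5,-10): star map gives 8.02776; window check 0.2 ≤ 8.02776 < 1.4 is false → out
[4] lift (3,5): star map gives 1.48612; window check 0.2 ≤ 1.48612 < 1.4 is false → out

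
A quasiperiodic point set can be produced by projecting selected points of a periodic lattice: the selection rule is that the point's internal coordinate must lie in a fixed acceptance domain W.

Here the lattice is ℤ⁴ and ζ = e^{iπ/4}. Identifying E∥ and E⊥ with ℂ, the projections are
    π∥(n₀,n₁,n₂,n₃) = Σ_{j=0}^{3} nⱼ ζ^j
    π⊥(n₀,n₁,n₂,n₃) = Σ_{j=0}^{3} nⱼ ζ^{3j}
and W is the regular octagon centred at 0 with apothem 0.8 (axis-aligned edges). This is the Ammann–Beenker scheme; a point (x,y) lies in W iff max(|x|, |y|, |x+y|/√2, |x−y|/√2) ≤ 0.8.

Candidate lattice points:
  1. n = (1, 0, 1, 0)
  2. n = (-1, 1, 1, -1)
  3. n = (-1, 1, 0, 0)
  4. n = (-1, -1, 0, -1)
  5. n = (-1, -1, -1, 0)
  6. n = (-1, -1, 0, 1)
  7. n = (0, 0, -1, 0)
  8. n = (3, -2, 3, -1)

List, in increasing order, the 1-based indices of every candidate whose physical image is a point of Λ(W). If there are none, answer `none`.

5, 6

With ζ = e^{iπ/4} the internal vectors are ζ^0,ζ^3,ζ^6,ζ^9.
candidate 1: n = (1, 0, 1, 0) → π⊥ ≈ (+1.00000, -1.00000); max(|x|,|y|,|x±y|/√2) = 1.41421 > 0.8 ⇒ ∉ W
candidate 2: n = (-1, 1, 1, -1) → π⊥ ≈ (-2.41421, -1.00000); max(|x|,|y|,|x±y|/√2) = 2.41421 > 0.8 ⇒ ∉ W
candidate 3: n = (-1, 1, 0, 0) → π⊥ ≈ (-1.70711, +0.70711); max(|x|,|y|,|x±y|/√2) = 1.70711 > 0.8 ⇒ ∉ W
candidate 4: n = (-1, -1, 0, -1) → π⊥ ≈ (-1.00000, -1.41421); max(|x|,|y|,|x±y|/√2) = 1.70711 > 0.8 ⇒ ∉ W
candidate 5: n = (-1, -1, -1, 0) → π⊥ ≈ (-0.29289, +0.29289); max(|x|,|y|,|x±y|/√2) = 0.41421 ≤ 0.8 ⇒ ∈ W
candidate 6: n = (-1, -1, 0, 1) → π⊥ ≈ (+0.41421, +0.00000); max(|x|,|y|,|x±y|/√2) = 0.41421 ≤ 0.8 ⇒ ∈ W
candidate 7: n = (0, 0, -1, 0) → π⊥ ≈ (+0.00000, +1.00000); max(|x|,|y|,|x±y|/√2) = 1.00000 > 0.8 ⇒ ∉ W
candidate 8: n = (3, -2, 3, -1) → π⊥ ≈ (+3.70711, -5.12132); max(|x|,|y|,|x±y|/√2) = 6.24264 > 0.8 ⇒ ∉ W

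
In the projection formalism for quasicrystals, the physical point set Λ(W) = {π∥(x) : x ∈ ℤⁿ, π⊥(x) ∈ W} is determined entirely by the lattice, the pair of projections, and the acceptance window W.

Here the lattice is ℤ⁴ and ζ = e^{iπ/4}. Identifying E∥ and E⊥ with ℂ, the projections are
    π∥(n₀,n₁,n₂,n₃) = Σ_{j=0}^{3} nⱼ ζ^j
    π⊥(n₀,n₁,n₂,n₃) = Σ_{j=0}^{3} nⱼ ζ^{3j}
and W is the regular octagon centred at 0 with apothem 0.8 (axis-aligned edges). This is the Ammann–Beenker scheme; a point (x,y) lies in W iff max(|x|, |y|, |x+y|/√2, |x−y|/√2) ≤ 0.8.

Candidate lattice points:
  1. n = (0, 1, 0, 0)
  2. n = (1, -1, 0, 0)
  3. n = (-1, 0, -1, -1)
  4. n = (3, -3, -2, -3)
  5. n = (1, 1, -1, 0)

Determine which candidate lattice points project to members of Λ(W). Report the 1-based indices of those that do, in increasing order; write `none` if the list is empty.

none

With ζ = e^{iπ/4} the internal vectors are ζ^0,ζ^3,ζ^6,ζ^9.
#1 (0, 1, 0, 0): internal (-0.7071, 0.7071); octagon support 1.0000 vs apothem 0.8 → ∉ W
#2 (1, -1, 0, 0): internal (1.7071, -0.7071); octagon support 1.7071 vs apothem 0.8 → ∉ W
#3 (-1, 0, -1, -1): internal (-1.7071, 0.2929); octagon support 1.7071 vs apothem 0.8 → ∉ W
#4 (3, -3, -2, -3): internal (3.0000, -2.2426); octagon support 3.7071 vs apothem 0.8 → ∉ W
#5 (1, 1, -1, 0): internal (0.2929, 1.7071); octagon support 1.7071 vs apothem 0.8 → ∉ W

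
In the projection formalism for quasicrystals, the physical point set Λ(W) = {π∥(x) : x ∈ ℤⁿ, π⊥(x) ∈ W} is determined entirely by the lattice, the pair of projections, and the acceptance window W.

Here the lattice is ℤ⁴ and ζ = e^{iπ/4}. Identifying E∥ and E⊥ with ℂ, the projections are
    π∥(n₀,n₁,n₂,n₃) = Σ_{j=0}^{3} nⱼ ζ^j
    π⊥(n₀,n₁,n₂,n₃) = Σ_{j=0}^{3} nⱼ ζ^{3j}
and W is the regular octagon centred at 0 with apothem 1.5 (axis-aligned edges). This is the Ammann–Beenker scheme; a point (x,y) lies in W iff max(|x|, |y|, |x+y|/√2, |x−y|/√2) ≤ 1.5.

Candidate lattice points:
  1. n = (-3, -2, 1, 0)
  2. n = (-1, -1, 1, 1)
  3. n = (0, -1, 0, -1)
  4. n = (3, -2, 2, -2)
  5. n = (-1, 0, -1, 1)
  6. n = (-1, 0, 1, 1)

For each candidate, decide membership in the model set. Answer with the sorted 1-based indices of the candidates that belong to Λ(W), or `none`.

2, 3, 6

π⊥(n) = n₀ + n₁ζ³ + n₂ζ⁶ + n₃ζ⁹ where ζ = e^{iπ/4}.
#1 (-3, -2, 1, 0): internal (-1.5858, -2.4142); octagon support 2.8284 vs apothem 1.5 → ∉ W
#2 (-1, -1, 1, 1): internal (0.4142, -1.0000); octagon support 1.0000 vs apothem 1.5 → ∈ W
#3 (0, -1, 0, -1): internal (0.0000, -1.4142); octagon support 1.4142 vs apothem 1.5 → ∈ W
#4 (3, -2, 2, -2): internal (3.0000, -4.8284); octagon support 5.5355 vs apothem 1.5 → ∉ W
#5 (-1, 0, -1, 1): internal (-0.2929, 1.7071); octagon support 1.7071 vs apothem 1.5 → ∉ W
#6 (-1, 0, 1, 1): internal (-0.2929, -0.2929); octagon support 0.4142 vs apothem 1.5 → ∈ W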